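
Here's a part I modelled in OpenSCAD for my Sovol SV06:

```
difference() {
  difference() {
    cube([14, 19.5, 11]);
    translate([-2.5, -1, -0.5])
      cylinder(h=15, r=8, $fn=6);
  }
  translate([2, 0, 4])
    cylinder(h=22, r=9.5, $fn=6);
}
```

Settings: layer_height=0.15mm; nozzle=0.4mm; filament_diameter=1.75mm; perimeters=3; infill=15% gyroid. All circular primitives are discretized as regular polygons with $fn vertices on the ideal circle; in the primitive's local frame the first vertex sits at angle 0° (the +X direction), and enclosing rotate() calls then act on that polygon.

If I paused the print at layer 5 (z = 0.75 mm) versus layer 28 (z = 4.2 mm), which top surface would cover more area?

Layer 5 (z = 0.75): the 14×19.5 cube contributes its full rectangle (area 273.00 mm²); the r=8 cylinder at (-2.5, -1) contributes a regular 6-gon of circumradius 8 (area = (6/2)·8.000²·sin(360°/6) = 166.28 mm²); Subtracting the remaining from the first: starting from the 14×19.5 cube (273.00 mm²), the r=8 cylinder at (-2.5, -1) partially overlaps it — only the 19.04 mm² overlap (of its 166.28 mm²) is removed, clipping the outline — area = 253.96 mm²; the cylinder at (2, 0) does not reach this height (z outside [4, 26]); After the difference (first − rest): none of the subtracted shapes is present at this height, so the result so far is unchanged — area = 253.96 mm². So its area = 253.96 mm². Layer 28 (z = 4.2): the cube (footprint 14×19.5) is included at this height (area 273.00 mm²); the cylinder at (-2.5, -1): section is a regular 6-gon, circumradius r=8 (area = (6/2)·8.000²·sin(360°/6) = 166.28 mm²); After the difference (first − rest): starting from the 14×19.5 cube (273.00 mm²), the r=8 cylinder at (-2.5, -1) partially overlaps it — only the 19.04 mm² overlap (of its 166.28 mm²) is removed, clipping the outline — area = 253.96 mm²; the r=9.5 cylinder at (2, 0) contributes a regular 6-gon of circumradius 9.5 (area = (6/2)·9.500²·sin(360°/6) = 234.48 mm²); After the difference (first − rest): starting from that combined region (253.96 mm²), the r=9.5 cylinder at (2, 0) partially overlaps it — only the 56.04 mm² overlap (of its 234.48 mm²) is removed, clipping the outline — area = 197.93 mm². So its area = 197.93 mm². Layer 5 is larger (253.96 vs 197.93 mm²).

layer 5 (z = 0.75 mm)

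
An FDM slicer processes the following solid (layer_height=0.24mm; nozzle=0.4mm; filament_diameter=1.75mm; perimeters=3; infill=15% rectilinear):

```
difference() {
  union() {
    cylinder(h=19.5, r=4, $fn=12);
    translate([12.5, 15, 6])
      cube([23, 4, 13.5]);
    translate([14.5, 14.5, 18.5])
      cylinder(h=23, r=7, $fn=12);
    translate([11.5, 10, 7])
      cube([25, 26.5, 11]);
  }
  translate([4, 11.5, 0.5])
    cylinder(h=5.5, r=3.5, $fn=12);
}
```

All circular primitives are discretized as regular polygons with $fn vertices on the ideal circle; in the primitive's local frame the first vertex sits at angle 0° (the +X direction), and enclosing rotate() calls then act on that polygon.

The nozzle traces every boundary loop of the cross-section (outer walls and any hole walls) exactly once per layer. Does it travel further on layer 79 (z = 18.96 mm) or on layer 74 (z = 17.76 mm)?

layer 74 (z = 17.76 mm)

Layer 79 (z = 18.96): the r=4 cylinder gives a regular 12-gon of circumradius 4 (constant along its height) (perimeter = 2·12·4.000·sin(180°/12) = 24.85 mm); the 23×4 cube at (12.5, 15) contributes its full rectangle (perimeter 54.00 mm); the r=7 cylinder at (14.5, 14.5) contributes a regular 12-gon of circumradius 7 (perimeter = 2·12·7.000·sin(180°/12) = 43.48 mm); the cube at (11.5, 10) is absent (z outside [7, 18]); Merging all regions: the regions partially overlap (shared area 32.95 mm²), so the edge portions inside another operand are dropped and the merged outline is re-measured after clipping — boundary = 97.88 mm; the cylinder at (4, 11.5) does not reach this height (z outside [0.5, 6]); Subtracting the remaining from the first: none of the subtracted shapes is present at this height, so the result so far is unchanged — boundary = 97.88 mm. So its perimeter = 97.88 mm. Layer 74 (z = 17.76): the cylinder: section is a regular 12-gon, circumradius r=4 (perimeter = 2·12·4.000·sin(180°/12) = 24.85 mm); the cube at (12.5, 15) is present — its section is the full 23×4 rectangle (perimeter 54.00 mm); the cylinder at (14.5, 14.5) is absent (z outside [18.5, 41.5]); the cube at (11.5, 10) is present — its section is the full 25×26.5 rectangle (perimeter 103.00 mm); Merging all regions: the regions partially overlap (shared area 92.00 mm²), so the edge portions inside another operand are dropped and the merged outline is re-measured after clipping — boundary = 127.85 mm; the cylinder at (4, 11.5) is absent (z outside [0.5, 6]); Subtracting the remaining from the first: none of the subtracted shapes is present at this height, so the result so far is unchanged — boundary = 127.85 mm. So its perimeter = 127.85 mm. Layer 74 is larger (127.85 vs 97.88 mm).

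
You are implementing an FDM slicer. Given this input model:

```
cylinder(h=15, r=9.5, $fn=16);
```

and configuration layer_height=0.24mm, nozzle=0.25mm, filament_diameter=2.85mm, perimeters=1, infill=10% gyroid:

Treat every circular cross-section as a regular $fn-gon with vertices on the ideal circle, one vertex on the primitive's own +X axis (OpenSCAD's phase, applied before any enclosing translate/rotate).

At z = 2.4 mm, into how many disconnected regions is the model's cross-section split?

1

At z = 2.4 mm: the r=9.5 cylinder gives a regular 16-gon of circumradius 9.5 (constant along its height). The result has 1 disconnected region.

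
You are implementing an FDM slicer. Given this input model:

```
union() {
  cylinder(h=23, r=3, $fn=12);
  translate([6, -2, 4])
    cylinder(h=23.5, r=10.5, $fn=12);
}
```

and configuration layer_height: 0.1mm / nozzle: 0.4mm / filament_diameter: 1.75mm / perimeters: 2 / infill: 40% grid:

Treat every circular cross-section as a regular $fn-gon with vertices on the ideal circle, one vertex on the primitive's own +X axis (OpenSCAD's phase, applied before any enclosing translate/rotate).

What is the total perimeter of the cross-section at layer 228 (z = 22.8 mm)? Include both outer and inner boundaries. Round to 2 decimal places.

At z = 22.8 mm: the r=3 cylinder contributes a regular 12-gon of circumradius 3 (perimeter = 2·12·3.000·sin(180°/12) = 18.63 mm); the r=10.5 cylinder at (6, -2) gives a regular 12-gon of circumradius 10.5 (constant along its height) (perimeter = 2·12·10.500·sin(180°/12) = 65.22 mm); Taking the union: the r=3 cylinder lies entirely inside the r=10.5 cylinder at (6, -2), so the union is just the r=10.5 cylinder at (6, -2) — boundary = 65.22 mm. Overall, the cross-section is a single solid region. Total boundary length (outer) = 65.22 mm.

65.22 mm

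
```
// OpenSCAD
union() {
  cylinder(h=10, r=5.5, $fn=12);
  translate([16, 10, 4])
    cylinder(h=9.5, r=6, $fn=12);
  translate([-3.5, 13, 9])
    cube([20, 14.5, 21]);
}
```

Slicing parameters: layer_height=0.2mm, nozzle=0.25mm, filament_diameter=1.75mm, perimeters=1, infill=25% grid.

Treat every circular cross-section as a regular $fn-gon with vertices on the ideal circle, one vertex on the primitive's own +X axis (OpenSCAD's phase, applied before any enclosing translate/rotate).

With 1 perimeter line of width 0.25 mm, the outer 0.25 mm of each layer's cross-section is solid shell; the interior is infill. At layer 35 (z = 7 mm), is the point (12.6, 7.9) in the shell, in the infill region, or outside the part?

At z = 7 mm: the cylinder: section is a regular 12-gon, circumradius r=5.5; the cylinder at (16, 10): section is a regular 12-gon, circumradius r=6; the cube at (-3.5, 13) is not intersected at this z (z outside [9, 30]); Combining (union): the 2 present regions are separate (no shared area or edge), so areas and boundary lengths simply add and each stays a separate island — 2 connected regions. Overall, the cross-section has 2 separate islands. The nearest boundary edge runs (13.00, 4.80)→(10.80, 7.00); distance from the point to it = 1.91 mm. (Shell/infill is judged within the island containing the point — the largest one.) The point is inside the cross-section and 1.91 mm from the nearest boundary — more than the 0.25 mm shell width (1 × 0.25), so it's in the infill interior.

infill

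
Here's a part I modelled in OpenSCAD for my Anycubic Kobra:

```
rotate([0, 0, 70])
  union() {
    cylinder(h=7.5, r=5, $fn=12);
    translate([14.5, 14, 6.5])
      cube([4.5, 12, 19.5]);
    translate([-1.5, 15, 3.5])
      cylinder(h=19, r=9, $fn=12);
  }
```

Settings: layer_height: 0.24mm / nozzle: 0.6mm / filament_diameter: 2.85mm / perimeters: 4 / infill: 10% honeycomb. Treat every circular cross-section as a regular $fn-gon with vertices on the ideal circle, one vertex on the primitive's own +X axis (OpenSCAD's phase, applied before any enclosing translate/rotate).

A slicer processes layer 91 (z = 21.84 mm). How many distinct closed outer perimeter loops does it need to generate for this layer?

2

At z = 21.84 mm: the cylinder is absent (z outside [0, 7.5]); the cube at (14.5, 14) (footprint 4.5×12) is included at this height; the r=9 cylinder at (-1.5, 15) gives a regular 12-gon of circumradius 9 (constant along its height); Merging all regions: the 2 present regions are separate (no shared area or edge), so areas and boundary lengths simply add and each stays a separate island — 2 connected regions; (whole slice rotated 70° about Z — lengths, areas and connectivity unchanged). The result has 2 disconnected regions.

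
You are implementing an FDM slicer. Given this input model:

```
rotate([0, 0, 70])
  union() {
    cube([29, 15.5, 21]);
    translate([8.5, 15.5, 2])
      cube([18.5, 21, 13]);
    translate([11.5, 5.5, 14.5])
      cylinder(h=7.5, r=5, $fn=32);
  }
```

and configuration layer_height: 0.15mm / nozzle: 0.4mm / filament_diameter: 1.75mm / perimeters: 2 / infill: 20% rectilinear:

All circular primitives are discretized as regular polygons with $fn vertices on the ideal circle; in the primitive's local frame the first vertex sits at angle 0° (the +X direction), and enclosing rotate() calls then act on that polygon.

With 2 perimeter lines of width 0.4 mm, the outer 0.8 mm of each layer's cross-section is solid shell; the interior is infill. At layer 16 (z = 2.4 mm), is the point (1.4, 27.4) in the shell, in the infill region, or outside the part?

infill

At z = 2.4 mm: the cube is present — its section is the full 29×15.5 rectangle; the 18.5×21 cube at (8.5, 15.5) contributes its full rectangle; the cylinder at (11.5, 5.5) is not intersected at this z (z outside [14.5, 22]); Combining (union): the 2 present regions share edge segments without overlapping in area, so areas simply add but the touching pieces fuse into one outline (the shared edge portions become interior and drop out of the boundary) — 1 connected region; (whole slice rotated 70° about Z — lengths, areas and connectivity unchanged). Overall, the cross-section is a single solid region. Undo the 70° rotation: the query point maps to (26.226, 8.056) in the un-rotated model frame. The nearest boundary edge runs (29.00, 15.50)→(29.00, 0.00); distance from the point to it = 2.77 mm. The point is inside the cross-section and 2.77 mm from the nearest boundary — more than the 0.8 mm shell width (2 × 0.4), so it's in the infill interior.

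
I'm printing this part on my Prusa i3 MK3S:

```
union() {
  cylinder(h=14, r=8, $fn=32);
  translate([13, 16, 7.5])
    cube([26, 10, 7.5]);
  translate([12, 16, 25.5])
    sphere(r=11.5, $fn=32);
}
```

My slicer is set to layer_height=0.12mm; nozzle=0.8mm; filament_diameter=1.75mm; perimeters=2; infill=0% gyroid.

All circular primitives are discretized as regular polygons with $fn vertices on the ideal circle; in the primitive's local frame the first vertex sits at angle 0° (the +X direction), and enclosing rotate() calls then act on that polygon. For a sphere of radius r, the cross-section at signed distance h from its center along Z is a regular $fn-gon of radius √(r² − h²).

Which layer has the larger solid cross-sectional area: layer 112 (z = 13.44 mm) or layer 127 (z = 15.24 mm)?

layer 112 (z = 13.44 mm)

Layer 112 (z = 13.44): the cylinder: section is a regular 32-gon, circumradius r=8 (area = (32/2)·8.000²·sin(360°/32) = 199.77 mm²); the 26×10 cube at (13, 16) contributes its full rectangle (area 260.00 mm²); the sphere at (12, 16) is absent (|z−center|=12.060 > r=11.5); Merging all regions: the 2 present regions are separate (no shared area or edge), so areas and boundary lengths simply add and each stays a separate island — area = 459.77 mm². So its area = 459.77 mm². Layer 127 (z = 15.24): the cylinder does not reach this height (z outside [0, 14]); the cube at (13, 16) is not intersected at this z (z outside [7.5, 15]); the sphere at (12, 16): section is a regular 32-gon, circumradius = √(r²−h²) = √(11.5²−10.26²) = 5.194 (area = (32/2)·5.194²·sin(360°/32) = 84.22 mm²); Taking the union: only the r=11.5 sphere at (12, 16) is present, so the union is just that shape — area = 84.22 mm². So its area = 84.22 mm². Layer 112 is larger (459.77 vs 84.22 mm²).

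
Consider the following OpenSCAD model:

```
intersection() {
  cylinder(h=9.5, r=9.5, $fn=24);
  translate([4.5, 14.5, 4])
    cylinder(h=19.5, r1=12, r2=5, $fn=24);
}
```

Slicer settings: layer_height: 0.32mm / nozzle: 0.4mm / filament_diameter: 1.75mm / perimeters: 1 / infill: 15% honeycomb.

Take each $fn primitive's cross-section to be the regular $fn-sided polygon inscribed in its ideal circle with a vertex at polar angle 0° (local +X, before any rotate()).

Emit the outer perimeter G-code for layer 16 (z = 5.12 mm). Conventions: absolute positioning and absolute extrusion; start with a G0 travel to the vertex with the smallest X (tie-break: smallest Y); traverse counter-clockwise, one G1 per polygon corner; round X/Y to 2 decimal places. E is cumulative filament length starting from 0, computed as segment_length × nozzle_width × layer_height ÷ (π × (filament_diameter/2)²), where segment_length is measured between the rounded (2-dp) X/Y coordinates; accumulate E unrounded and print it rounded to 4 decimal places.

G0 X-5.02 Y8.02 Z5.12
G1 X-3.70 Y6.30 E0.1154
G1 X-1.30 Y4.46 E0.2763
G1 X1.50 Y3.30 E0.4376
G1 X4.50 Y2.90 E0.5987
G1 X7.50 Y3.30 E0.7597
G1 X8.63 Y3.77 E0.8249
G1 X8.23 Y4.75 E0.8812
G1 X6.72 Y6.72 E1.0133
G1 X4.75 Y8.23 E1.1454
G1 X2.46 Y9.18 E1.2773
G1 X0.00 Y9.50 E1.4093
G1 X-2.46 Y9.18 E1.5413
G1 X-4.75 Y8.23 E1.6733
G1 X-5.02 Y8.02 E1.6915

At z = 5.12 mm: the r=9.5 cylinder contributes a regular 24-gon of circumradius 9.5; the cone at (4.5, 14.5) contributes a regular 24-gon of circumradius 11.598 (interpolated between r1=12 and r2=5 at t=0.057); Taking the intersection: the cone at (4.5, 14.5) partially overlaps the r=9.5 cylinder; clipping to the common part keeps 57.27 mm² — 1 connected region. The outline is a single polygon with 14 vertices. Extrusion per mm of travel: 0.4 × 0.32 / (π × 0.875²) = 0.053216. Accumulating E over each segment gives final E = 1.6915.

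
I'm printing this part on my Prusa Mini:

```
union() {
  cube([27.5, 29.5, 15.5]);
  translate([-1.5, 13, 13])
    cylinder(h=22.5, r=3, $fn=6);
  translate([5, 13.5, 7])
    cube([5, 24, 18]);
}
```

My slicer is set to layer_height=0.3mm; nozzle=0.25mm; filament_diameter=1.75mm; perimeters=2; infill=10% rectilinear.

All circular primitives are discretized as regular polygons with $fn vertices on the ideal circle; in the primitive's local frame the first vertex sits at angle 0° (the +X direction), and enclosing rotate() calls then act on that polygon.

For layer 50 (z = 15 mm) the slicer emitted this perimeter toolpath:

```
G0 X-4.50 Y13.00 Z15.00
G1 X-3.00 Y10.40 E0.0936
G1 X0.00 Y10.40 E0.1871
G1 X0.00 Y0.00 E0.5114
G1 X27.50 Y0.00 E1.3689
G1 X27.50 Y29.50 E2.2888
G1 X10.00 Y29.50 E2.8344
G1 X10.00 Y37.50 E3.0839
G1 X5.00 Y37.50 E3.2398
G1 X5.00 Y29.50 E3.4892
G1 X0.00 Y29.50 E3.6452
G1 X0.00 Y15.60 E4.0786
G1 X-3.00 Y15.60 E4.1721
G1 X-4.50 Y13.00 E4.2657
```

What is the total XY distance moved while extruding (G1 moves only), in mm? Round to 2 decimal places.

136.80 mm

Sum the Euclidean lengths of each G1 segment: total = 136.80 mm.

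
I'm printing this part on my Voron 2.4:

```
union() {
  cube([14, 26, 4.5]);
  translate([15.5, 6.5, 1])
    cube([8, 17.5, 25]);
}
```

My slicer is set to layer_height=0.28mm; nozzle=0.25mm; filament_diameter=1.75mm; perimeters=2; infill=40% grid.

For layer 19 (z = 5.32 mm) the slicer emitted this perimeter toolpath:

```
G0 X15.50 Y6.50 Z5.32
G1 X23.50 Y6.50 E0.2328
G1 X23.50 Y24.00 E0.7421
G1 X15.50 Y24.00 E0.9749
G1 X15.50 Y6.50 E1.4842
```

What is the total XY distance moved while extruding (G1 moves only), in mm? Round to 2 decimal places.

Sum the Euclidean lengths of each G1 segment: total = 51.00 mm.

51.00 mm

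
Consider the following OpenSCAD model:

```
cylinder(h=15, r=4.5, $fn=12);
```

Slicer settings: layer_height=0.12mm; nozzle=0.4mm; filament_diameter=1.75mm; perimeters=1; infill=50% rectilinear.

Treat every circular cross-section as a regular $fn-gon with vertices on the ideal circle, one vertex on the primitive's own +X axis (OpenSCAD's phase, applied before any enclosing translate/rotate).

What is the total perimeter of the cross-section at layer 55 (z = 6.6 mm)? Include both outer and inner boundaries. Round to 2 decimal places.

At z = 6.6 mm: the cylinder: section is a regular 12-gon, circumradius r=4.5 (perimeter = 2·12·4.500·sin(180°/12) = 27.95 mm). Overall, the cross-section is a single solid region. Total boundary length (outer) = 27.95 mm.

27.95 mm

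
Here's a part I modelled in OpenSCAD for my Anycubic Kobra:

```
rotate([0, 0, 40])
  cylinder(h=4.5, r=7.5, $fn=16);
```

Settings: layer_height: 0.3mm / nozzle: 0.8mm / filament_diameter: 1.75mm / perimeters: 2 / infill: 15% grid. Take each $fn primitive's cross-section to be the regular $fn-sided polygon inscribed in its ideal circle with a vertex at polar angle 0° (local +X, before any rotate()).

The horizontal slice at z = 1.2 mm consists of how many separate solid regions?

At z = 1.2 mm: the r=7.5 cylinder gives a regular 16-gon of circumradius 7.5 (constant along its height); (whole slice rotated 40° about Z — lengths, areas and connectivity unchanged). The result has 1 disconnected region.

1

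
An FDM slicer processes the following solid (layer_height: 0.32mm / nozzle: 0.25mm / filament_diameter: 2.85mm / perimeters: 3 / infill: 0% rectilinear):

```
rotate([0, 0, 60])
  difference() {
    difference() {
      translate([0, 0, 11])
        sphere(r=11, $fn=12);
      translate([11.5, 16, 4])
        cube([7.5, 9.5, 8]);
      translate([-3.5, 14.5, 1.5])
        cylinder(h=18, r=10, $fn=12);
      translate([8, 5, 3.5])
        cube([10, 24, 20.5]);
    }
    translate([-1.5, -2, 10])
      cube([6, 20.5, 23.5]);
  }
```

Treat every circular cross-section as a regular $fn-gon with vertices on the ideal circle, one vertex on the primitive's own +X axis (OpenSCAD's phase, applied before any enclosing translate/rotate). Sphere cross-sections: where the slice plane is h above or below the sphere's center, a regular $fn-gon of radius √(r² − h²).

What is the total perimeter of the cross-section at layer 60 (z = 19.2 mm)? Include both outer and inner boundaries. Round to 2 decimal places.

At z = 19.2 mm: the sphere: section is a regular 12-gon, circumradius = √(r²−h²) = √(11²−8.2²) = 7.332 (perimeter = 2·12·7.332·sin(180°/12) = 45.54 mm); the cube at (11.5, 16) does not reach this height (z outside [4, 12]); the r=10 cylinder at (-3.5, 14.5) gives a regular 12-gon of circumradius 10 (constant along its height) (perimeter = 2·12·10.000·sin(180°/12) = 62.12 mm); the cube at (8, 5) (footprint 10×24) is included at this height (perimeter 68.00 mm); Subtracting the remaining from the first: starting from the r=11 sphere, the r=10 cylinder at (-3.5, 14.5) partially overlaps it — only the 10.93 mm² overlap (of its 300.00 mm²) is removed, clipping the outline; the 10×24 cube at (8, 5) misses the remaining region (no effect) — boundary = 45.33 mm; the cube at (-1.5, -2) (footprint 6×20.5) is included at this height (perimeter 53.00 mm); After the difference (first − rest): starting from the result so far, the 6×20.5 cube at (-1.5, -2) partially overlaps it — only the 47.17 mm² overlap (of its 123.00 mm²) is removed, clipping the outline — boundary = 59.03 mm; (whole slice rotated 60° about Z — lengths, areas and connectivity unchanged). Overall, the cross-section is a single solid region. Total boundary length (outer) = 59.03 mm.

59.03 mm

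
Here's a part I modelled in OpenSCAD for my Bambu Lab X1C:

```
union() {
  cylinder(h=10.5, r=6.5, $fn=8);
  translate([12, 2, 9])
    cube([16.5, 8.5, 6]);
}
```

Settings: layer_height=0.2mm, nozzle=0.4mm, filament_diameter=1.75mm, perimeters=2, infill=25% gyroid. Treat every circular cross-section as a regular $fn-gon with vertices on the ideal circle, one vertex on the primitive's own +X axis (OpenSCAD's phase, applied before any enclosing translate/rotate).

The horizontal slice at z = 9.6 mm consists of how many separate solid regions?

At z = 9.6 mm: the cylinder: section is a regular 8-gon, circumradius r=6.5; the 16.5×8.5 cube at (12, 2) contributes its full rectangle; Combining (union): the 2 present regions are separate (no shared area or edge), so areas and boundary lengths simply add and each stays a separate island — 2 connected regions. The result has 2 disconnected regions.

2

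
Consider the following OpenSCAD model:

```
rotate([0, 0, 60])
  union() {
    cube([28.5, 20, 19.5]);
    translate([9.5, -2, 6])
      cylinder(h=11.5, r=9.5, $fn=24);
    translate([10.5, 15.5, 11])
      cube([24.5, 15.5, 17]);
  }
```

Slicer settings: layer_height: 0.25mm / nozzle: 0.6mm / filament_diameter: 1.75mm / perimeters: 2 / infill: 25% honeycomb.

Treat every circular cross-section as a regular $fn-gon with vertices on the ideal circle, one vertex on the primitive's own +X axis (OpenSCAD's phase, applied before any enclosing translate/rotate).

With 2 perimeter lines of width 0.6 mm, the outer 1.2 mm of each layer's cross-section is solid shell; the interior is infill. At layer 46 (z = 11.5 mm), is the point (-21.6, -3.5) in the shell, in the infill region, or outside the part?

outside

At z = 11.5 mm: the cube is present — its section is the full 28.5×20 rectangle; the r=9.5 cylinder at (9.5, -2) gives a regular 24-gon of circumradius 9.5 (constant along its height); the cube at (10.5, 15.5) (footprint 24.5×15.5) is included at this height; Taking the union: the regions partially overlap (shared area 183.68 mm²), so overlapping operands fuse into one piece — 1 connected region; (rotated 60° about Z; rotation is an isometry so areas/perimeters/island counts are preserved). Overall, the cross-section is a single solid region. Undo the 60° rotation: the query point maps to (-13.831, 16.956) in the un-rotated model frame. The nearest boundary edge runs (0.00, 0.00)→(0.00, 20.00); distance from the point to it = 13.83 mm. The point is not inside any of the regions above, so it lies outside the cross-section (13.83 mm from the nearest boundary).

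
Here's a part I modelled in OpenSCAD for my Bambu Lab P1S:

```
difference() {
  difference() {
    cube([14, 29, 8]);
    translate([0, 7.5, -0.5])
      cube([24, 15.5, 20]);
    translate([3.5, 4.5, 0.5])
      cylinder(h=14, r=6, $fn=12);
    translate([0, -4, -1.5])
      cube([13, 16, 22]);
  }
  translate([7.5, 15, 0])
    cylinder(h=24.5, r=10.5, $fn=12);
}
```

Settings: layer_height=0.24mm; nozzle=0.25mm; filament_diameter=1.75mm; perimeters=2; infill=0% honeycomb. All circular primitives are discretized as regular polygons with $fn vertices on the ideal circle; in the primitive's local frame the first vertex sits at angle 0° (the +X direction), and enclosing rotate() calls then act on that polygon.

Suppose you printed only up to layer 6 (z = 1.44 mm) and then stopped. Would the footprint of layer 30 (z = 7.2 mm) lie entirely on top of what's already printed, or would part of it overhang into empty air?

entirely on top

Compare the two slices. At z = 1.44: the cube is present — its section is the full 14×29 rectangle (area 406.00 mm²); the cube at (0, 7.5) (footprint 24×15.5) is included at this height (area 372.00 mm²); the r=6 cylinder at (3.5, 4.5) contributes a regular 12-gon of circumradius 6 (area = (12/2)·6.000²·sin(360°/12) = 108.00 mm²); the cube at (0, -4) (footprint 13×16) is included at this height (area 208.00 mm²); Taking the first minus the rest: starting from the 14×29 cube (406.00 mm²), the 24×15.5 cube at (0, 7.5) partially overlaps it — only the 217.00 mm² overlap (of its 372.00 mm²) is removed, clipping the outline; the r=6 cylinder at (3.5, 4.5) partially overlaps it — only the 66.51 mm² overlap (of its 108.00 mm²) is removed, clipping the outline; the 13×16 cube at (0, -4) partially overlaps it — only the 30.99 mm² overlap (of its 208.00 mm²) is removed, clipping the outline — area = 91.50 mm²; the r=10.5 cylinder at (7.5, 15) contributes a regular 12-gon of circumradius 10.5 (area = (12/2)·10.500²·sin(360°/12) = 330.75 mm²); Taking the first minus the rest: starting from that combined region (91.50 mm²), the r=10.5 cylinder at (7.5, 15) partially overlaps it — only the 20.90 mm² overlap (of its 330.75 mm²) is removed, clipping the outline — area = 70.60 mm². At z = 7.2: the cube (footprint 14×29) is included at this height (area 406.00 mm²); the cube at (0, 7.5) (footprint 24×15.5) is included at this height (area 372.00 mm²); the cylinder at (3.5, 4.5): section is a regular 12-gon, circumradius r=6 (area = (12/2)·6.000²·sin(360°/12) = 108.00 mm²); the 13×16 cube at (0, -4) contributes its full rectangle (area 208.00 mm²); Taking the first minus the rest: starting from the 14×29 cube (406.00 mm²), the 24×15.5 cube at (0, 7.5) partially overlaps it — only the 217.00 mm² overlap (of its 372.00 mm²) is removed, clipping the outline; the r=6 cylinder at (3.5, 4.5) partially overlaps it — only the 66.51 mm² overlap (of its 108.00 mm²) is removed, clipping the outline; the 13×16 cube at (0, -4) partially overlaps it — only the 30.99 mm² overlap (of its 208.00 mm²) is removed, clipping the outline — area = 91.50 mm²; the r=10.5 cylinder at (7.5, 15) contributes a regular 12-gon of circumradius 10.5 (area = (12/2)·10.500²·sin(360°/12) = 330.75 mm²); Taking the first minus the rest: starting from that combined region (91.50 mm²), the r=10.5 cylinder at (7.5, 15) partially overlaps it — only the 20.90 mm² overlap (of its 330.75 mm²) is removed, clipping the outline — area = 70.60 mm². Checking containment: the cross-section at z = 7.2 is a subset of the cross-section at z = 1.44.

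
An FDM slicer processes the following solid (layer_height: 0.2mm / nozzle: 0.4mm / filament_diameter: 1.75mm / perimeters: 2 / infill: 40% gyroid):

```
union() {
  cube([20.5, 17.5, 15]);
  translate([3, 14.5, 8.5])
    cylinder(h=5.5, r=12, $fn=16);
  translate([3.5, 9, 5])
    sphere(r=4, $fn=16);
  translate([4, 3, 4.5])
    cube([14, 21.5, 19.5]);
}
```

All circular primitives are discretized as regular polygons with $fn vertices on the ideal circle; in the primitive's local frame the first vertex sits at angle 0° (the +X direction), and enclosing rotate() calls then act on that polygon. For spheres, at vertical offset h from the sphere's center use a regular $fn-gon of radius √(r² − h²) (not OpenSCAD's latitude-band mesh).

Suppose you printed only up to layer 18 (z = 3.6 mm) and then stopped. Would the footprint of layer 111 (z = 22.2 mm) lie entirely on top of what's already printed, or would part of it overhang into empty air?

Compare the two slices. At z = 3.6: the 20.5×17.5 cube contributes its full rectangle (area 358.75 mm²); the cylinder at (3, 14.5) is not intersected at this z (z outside [8.5, 14]); the r=4 sphere at (3.5, 9) contributes a regular 16-gon of circumradius √(4²−1.4²) = 3.747 (area = (16/2)·3.747²·sin(360°/16) = 42.98 mm²); the cube at (4, 3) does not reach this height (z outside [4.5, 24]); Combining (union): the regions partially overlap — summed areas 401.73 mm² minus the doubly-counted overlap 42.68 mm² gives 359.06 mm² — area = 359.06 mm². At z = 22.2: the cube is absent (z outside [0, 15]); the cylinder at (3, 14.5) is absent (z outside [8.5, 14]); the sphere at (3.5, 9) is not intersected at this z (|z−center|=17.200 > r=4); the cube at (4, 3) is present — its section is the full 14×21.5 rectangle (area 301.00 mm²); Merging all regions: only the 14×21.5 cube at (4, 3) is present, so the union is just that shape — area = 301.00 mm². Checking containment: at z = 22.2 the cross-section extends beyond the z = 3.6 cross-section by about 98.00 mm².

part overhangs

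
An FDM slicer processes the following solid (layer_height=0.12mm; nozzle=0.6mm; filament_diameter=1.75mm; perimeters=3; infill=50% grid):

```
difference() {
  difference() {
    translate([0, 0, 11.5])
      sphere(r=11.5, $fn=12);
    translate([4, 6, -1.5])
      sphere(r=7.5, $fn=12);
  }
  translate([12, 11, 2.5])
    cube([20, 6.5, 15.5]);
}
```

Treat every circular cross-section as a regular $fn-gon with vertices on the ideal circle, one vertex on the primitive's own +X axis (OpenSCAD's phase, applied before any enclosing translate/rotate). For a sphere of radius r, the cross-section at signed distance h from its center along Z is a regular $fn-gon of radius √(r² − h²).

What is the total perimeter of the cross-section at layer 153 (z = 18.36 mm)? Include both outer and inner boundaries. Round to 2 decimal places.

At z = 18.36 mm: the r=11.5 sphere contributes a regular 12-gon of circumradius √(11.5²−6.86²) = 9.230 (perimeter = 2·12·9.230·sin(180°/12) = 57.33 mm); the sphere at (4, 6) is not intersected at this z (|z−center|=19.860 > r=7.5); After the difference (first − rest): none of the subtracted shapes is present at this height, so the r=11.5 sphere is unchanged — boundary = 57.33 mm; the cube at (12, 11) is not intersected at this z (z outside [2.5, 18]); After the difference (first − rest): none of the subtracted shapes is present at this height, so the result so far is unchanged — boundary = 57.33 mm. Overall, the cross-section is a single solid region. Total boundary length (outer) = 57.33 mm.

57.33 mm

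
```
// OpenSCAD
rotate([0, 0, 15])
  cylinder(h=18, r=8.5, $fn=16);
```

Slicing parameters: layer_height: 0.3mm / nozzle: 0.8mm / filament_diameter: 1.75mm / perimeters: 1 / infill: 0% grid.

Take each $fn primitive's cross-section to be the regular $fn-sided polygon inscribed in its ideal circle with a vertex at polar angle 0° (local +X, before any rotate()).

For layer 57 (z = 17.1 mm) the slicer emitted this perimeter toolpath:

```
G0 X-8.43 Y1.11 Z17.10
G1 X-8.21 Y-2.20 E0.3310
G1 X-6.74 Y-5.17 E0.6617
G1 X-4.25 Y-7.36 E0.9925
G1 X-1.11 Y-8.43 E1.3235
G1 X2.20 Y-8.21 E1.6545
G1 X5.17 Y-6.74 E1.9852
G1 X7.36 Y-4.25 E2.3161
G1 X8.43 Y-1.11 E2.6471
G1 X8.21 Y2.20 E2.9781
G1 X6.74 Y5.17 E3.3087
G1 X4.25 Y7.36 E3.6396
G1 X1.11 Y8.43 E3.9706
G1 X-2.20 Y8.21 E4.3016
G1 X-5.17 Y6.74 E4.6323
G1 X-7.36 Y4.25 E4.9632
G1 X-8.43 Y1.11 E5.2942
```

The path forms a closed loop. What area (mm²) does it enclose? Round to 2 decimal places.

Apply the shoelace formula to the sequence of (X, Y) vertices; enclosed area = 221.14 mm².

221.14 mm²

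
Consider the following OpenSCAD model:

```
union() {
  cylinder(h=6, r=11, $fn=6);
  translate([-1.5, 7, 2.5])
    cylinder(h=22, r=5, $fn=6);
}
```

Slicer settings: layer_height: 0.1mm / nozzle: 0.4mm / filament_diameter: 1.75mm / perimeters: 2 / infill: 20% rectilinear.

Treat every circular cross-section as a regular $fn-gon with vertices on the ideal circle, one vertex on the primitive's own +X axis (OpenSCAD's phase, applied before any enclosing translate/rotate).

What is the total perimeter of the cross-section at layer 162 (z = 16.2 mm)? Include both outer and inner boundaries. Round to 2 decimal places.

30.00 mm

At z = 16.2 mm: the cylinder is absent (z outside [0, 6]); the r=5 cylinder at (-1.5, 7) gives a regular 6-gon of circumradius 5 (constant along its height) (perimeter = 2·6·5.000·sin(180°/6) = 30.00 mm); Taking the union: only the r=5 cylinder at (-1.5, 7) is present, so the union is just that shape — boundary = 30.00 mm. Overall, the cross-section is a single solid region. Total boundary length (outer) = 30.00 mm.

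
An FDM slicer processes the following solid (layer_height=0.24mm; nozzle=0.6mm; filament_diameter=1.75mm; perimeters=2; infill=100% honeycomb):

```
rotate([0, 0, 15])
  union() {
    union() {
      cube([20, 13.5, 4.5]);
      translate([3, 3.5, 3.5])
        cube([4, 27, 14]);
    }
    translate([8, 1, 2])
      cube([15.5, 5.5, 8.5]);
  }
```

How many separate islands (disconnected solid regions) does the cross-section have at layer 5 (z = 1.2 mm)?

1

At z = 1.2 mm: the cube (footprint 20×13.5) is included at this height; the cube at (3, 3.5) is not intersected at this z (z outside [3.5, 17.5]); Taking the union: only the 20×13.5 cube is present, so the union is just that shape — 1 connected region; the cube at (8, 1) is not intersected at this z (z outside [2, 10.5]); Combining (union): only that combined region is present, so the union is just that shape — 1 connected region; (rotated 15° about Z; rotation is an isometry so areas/perimeters/island counts are preserved). Overall, the cross-section is a single solid region. Island count = 1.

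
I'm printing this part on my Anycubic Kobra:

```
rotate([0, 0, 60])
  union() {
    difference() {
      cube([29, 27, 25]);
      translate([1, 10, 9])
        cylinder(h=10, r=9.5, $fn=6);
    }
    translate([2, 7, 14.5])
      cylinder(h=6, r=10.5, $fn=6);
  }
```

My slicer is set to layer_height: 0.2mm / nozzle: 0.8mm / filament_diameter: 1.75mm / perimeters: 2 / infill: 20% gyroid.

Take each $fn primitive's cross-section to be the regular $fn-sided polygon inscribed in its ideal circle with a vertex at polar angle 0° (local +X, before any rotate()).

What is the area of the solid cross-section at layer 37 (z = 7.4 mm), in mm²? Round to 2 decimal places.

At z = 7.4 mm: the cube (footprint 29×27) is included at this height (area 783.00 mm²); the cylinder at (1, 10) is absent (z outside [9, 19]); Taking the first minus the rest: none of the subtracted shapes is present at this height, so the 29×27 cube is unchanged — area = 783.00 mm²; the cylinder at (2, 7) is absent (z outside [14.5, 20.5]); Taking the union: only that combined region is present, so the union is just that shape — area = 783.00 mm²; (whole slice rotated 60° about Z — lengths, areas and connectivity unchanged). Overall, the cross-section is a single solid region. Net area = 783.00 mm².

783.00 mm²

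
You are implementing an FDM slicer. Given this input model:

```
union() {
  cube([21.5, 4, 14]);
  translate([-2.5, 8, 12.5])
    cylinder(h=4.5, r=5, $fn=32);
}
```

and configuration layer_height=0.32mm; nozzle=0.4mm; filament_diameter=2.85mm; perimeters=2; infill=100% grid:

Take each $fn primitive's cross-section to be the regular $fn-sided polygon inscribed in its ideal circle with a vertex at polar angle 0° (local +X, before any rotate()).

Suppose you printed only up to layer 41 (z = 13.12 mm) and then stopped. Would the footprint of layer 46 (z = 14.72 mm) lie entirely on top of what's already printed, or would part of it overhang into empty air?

entirely on top

Compare the two slices. At z = 13.12: the 21.5×4 cube contributes its full rectangle (area 86.00 mm²); the r=5 cylinder at (-2.5, 8) contributes a regular 32-gon of circumradius 5 (area = (32/2)·5.000²·sin(360°/32) = 78.04 mm²); Taking the union: the regions partially overlap — summed areas 164.04 mm² minus the doubly-counted overlap 0.08 mm² gives 163.96 mm² — area = 163.96 mm². At z = 14.72: the cube is absent (z outside [0, 14]); the cylinder at (-2.5, 8): section is a regular 32-gon, circumradius r=5 (area = (32/2)·5.000²·sin(360°/32) = 78.04 mm²); Merging all regions: only the r=5 cylinder at (-2.5, 8) is present, so the union is just that shape — area = 78.04 mm². Checking containment: the cross-section at z = 14.72 is a subset of the cross-section at z = 13.12.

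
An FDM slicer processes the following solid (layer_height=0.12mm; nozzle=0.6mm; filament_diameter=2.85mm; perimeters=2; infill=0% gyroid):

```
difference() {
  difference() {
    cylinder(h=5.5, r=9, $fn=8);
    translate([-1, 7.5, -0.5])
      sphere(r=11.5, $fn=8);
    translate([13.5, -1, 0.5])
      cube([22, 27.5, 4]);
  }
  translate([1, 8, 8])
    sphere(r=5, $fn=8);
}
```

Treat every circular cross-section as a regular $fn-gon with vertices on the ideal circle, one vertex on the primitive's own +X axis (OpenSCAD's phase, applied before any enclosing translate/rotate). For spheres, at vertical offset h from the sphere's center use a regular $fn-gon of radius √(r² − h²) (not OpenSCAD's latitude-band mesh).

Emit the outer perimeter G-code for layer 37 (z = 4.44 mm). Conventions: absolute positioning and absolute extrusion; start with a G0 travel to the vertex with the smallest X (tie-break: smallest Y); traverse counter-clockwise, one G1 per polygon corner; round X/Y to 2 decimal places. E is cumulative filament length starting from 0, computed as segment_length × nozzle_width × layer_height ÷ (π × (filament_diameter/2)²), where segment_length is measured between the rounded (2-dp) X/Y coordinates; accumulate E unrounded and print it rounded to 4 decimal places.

At z = 4.44 mm: the r=9 cylinder gives a regular 8-gon of circumradius 9 (constant along its height); the r=11.5 sphere at (-1, 7.5) slices to a regular 8-gon of circumradius 10.385 (√(r²−h²) with h=4.94 from center); the cube at (13.5, -1) (footprint 22×27.5) is included at this height; Subtracting the remaining from the first: starting from the r=9 cylinder, the r=11.5 sphere at (-1, 7.5) partially overlaps it — only the 129.81 mm² overlap (of its 305.04 mm²) is removed, clipping the outline; the 22×27.5 cube at (13.5, -1) misses the remaining region (no effect) — 1 connected region; the r=5 sphere at (1, 8) slices to a regular 8-gon of circumradius 3.511 (√(r²−h²) with h=3.56 from center); After the difference (first − rest): starting from that combined region, the r=5 sphere at (1, 8) misses the remaining region (no effect) — 1 connected region. The outline is a single polygon with 10 vertices. Extrusion per mm of travel: 0.6 × 0.12 / (π × 1.425²) = 0.011286. Accumulating E over each segment gives final E = 0.5880.

G0 X-9.00 Y0.00 Z4.44
G1 X-6.36 Y-6.36 E0.0777
G1 X0.00 Y-9.00 E0.1554
G1 X6.36 Y-6.36 E0.2332
G1 X9.00 Y0.00 E0.3109
G1 X7.64 Y3.29 E0.3511
G1 X6.34 Y0.16 E0.3893
G1 X-1.00 Y-2.88 E0.4790
G1 X-8.34 Y0.16 E0.5686
G1 X-8.64 Y0.87 E0.5773
G1 X-9.00 Y0.00 E0.5880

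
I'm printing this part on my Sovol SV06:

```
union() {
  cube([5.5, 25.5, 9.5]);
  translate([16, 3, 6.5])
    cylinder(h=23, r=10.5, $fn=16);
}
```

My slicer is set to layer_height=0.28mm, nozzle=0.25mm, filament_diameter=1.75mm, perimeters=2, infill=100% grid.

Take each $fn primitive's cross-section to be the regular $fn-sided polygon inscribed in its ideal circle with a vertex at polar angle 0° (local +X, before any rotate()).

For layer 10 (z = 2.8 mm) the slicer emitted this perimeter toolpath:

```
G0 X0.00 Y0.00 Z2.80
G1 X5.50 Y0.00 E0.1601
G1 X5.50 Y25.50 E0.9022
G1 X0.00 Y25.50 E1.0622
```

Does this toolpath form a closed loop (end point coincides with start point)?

Start point (G0): (0.00, 0.00). End point (last G1): the path does not return to the start — open.

no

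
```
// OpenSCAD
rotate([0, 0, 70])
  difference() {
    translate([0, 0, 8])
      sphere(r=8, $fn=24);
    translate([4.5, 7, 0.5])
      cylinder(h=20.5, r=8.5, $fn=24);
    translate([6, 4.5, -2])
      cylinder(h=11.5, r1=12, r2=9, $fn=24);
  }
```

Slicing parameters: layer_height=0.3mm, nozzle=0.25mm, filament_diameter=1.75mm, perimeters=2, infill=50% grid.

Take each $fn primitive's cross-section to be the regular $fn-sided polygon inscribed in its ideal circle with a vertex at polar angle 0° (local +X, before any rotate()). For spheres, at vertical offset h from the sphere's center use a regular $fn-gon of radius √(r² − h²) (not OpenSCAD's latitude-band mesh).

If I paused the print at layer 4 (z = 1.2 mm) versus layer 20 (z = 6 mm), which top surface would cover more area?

Layer 4 (z = 1.2): the sphere: section is a regular 24-gon, circumradius = √(r²−h²) = √(8²−6.8²) = 4.214 (area = (24/2)·4.214²·sin(360°/24) = 55.16 mm²); the r=8.5 cylinder at (4.5, 7) contributes a regular 24-gon of circumradius 8.5 (area = (24/2)·8.500²·sin(360°/24) = 224.40 mm²); the cone at (6, 4.5) (r1=12→r2=9) has section circumradius 11.165 here — a regular 24-gon (area = (24/2)·11.165²·sin(360°/24) = 387.18 mm²); Taking the first minus the rest: starting from the r=8 sphere (55.16 mm²), the r=8.5 cylinder at (4.5, 7) partially overlaps it — only the 25.72 mm² overlap (of its 224.40 mm²) is removed, clipping the outline; the cone at (6, 4.5) partially overlaps it — only the 27.35 mm² overlap (of its 387.18 mm²) is removed, clipping the outline — area = 2.09 mm²; (rotated 70° about Z; rotation is an isometry so areas/perimeters/island counts are preserved). So its area = 2.09 mm². Layer 20 (z = 6): the sphere: section is a regular 24-gon, circumradius = √(r²−h²) = √(8²−2²) = 7.746 (area = (24/2)·7.746²·sin(360°/24) = 186.35 mm²); the r=8.5 cylinder at (4.5, 7) gives a regular 24-gon of circumradius 8.5 (constant along its height) (area = (24/2)·8.500²·sin(360°/24) = 224.40 mm²); the cone at (6, 4.5) (r1=12→r2=9) has section circumradius 9.913 here — a regular 24-gon (area = (24/2)·9.913²·sin(360°/24) = 305.20 mm²); Subtracting the remaining from the first: starting from the r=8 sphere (186.35 mm²), the r=8.5 cylinder at (4.5, 7) partially overlaps it — only the 76.54 mm² overlap (of its 224.40 mm²) is removed, clipping the outline; the cone at (6, 4.5) partially overlaps it — only the 35.90 mm² overlap (of its 305.20 mm²) is removed, clipping the outline — area = 73.91 mm²; (rotated 70° about Z; rotation is an isometry so areas/perimeters/island counts are preserved). So its area = 73.91 mm². Layer 20 is larger (73.91 vs 2.09 mm²).

layer 20 (z = 6 mm)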